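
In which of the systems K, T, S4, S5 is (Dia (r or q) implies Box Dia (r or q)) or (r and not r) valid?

S4-tableau for the negation not ((Dia (r or q) implies Box Dia (r or q)) or (r and not r)):
1. not ((Dia (r or q) implies Box Dia (r or q)) or (r and not r)), w0
2. not (Dia (r or q) implies Box Dia (r or q)), w0   [neg-or-rule on 1]
3. not (r and not r), w0   [neg-or-rule on 1]
4. Dia (r or q), w0   [neg-implies-rule on 2]
5. not Box Dia (r or q), w0   [neg-implies-rule on 2]
6. r, w0   [neg-and-rule on 3 (branches; this branch)]
7. r or q, w1   [Dia-rule on 4: fresh world w1, w0Rw1]
8. q, w1   [or-rule on 7 (branches; this branch)]
9. not Dia (r or q), w2   [neg-Box-rule on 5: fresh world w2, w0Rw2]
10. not (r or q), w2   [neg-Dia-rule on 9 via w2Rw2]
11. not r, w2   [neg-or-rule on 10]
12. not q, w2   [neg-or-rule on 10]
Accessibility: w0Rw0, w0Rw1, w0Rw2, w1Rw1, w2Rw2
Complete open branch: countermodel on an S4-frame, so not valid in S4, nor in K, T (the same frame is also a K-frame and a T-frame).
S5-tableau for the negation not ((Dia (r or q) implies Box Dia (r or q)) or (r and not r)):
1. not ((Dia (r or q) implies Box Dia (r or q)) or (r and not r)), w0
2. not (Dia (r or q) implies Box Dia (r or q)), w0   [neg-or-rule on 1]
3. not (r and not r), w0   [neg-or-rule on 1]
4. Dia (r or q), w0   [neg-implies-rule on 2]
5. not Box Dia (r or q), w0   [neg-implies-rule on 2]
6. not r, w0   [neg-and-rule on 3 (branches; this branch)]
7. r or q, w1   [Dia-rule on 4: fresh world w1, w0Rw1]
8. q, w1   [or-rule on 7 (branches; this branch)]
9. not Dia (r or q), w2   [neg-Box-rule on 5: fresh world w2, w0Rw2]
10. not (r or q), w0   [neg-Dia-rule on 9 via w2Rw0]
11. not q, w0   [neg-or-rule on 10]
12. not (r or q), w1   [neg-Dia-rule on 9 via w2Rw1]
13. not r, w1   [neg-or-rule on 12]
14. not q, w1   [neg-or-rule on 12]
Accessibility: w0Rw0, w0Rw1, w0Rw2, w1Rw0, w1Rw1, w1Rw2, w2Rw0, w2Rw1, w2Rw2
Branch closes: q and not q both at w1.
Every branch closes (one shown): valid in S5.

S5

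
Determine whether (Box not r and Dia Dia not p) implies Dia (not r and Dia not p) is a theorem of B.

Tableau for the negation not ((Box not r and Dia Dia not p) implies Dia (not r and Dia not p)):
1. not ((Box not r and Dia Dia not p) implies Dia (not r and Dia not p)), u
2. Box not r and Dia Dia not p, u   [neg-implies-rule on 1]
3. not Dia (not r and Dia not p), u   [neg-implies-rule on 1]
4. Box not r, u   [and-rule on 2]
5. Dia Dia not p, u   [and-rule on 2]
6. not (not r and Dia not p), u   [neg-Dia-rule on 3 via uRu]
7. not r, u   [Box-rule on 4 via uRu]
8. not Dia not p, u   [neg-and-rule on 6 (branches; this branch)]
9. p, u   [neg-Dia-rule on 8 via uRu]
10. Dia not p, v   [Dia-rule on 5: fresh world v, uRv]
11. not (not r and Dia not p), v   [neg-Dia-rule on 3 via uRv]
12. not r, v   [Box-rule on 4 via uRv]
13. p, v   [neg-Dia-rule on 8 via uRv]
14. not Dia not p, v   [neg-and-rule on 11 (branches; this branch)]
15. not p, w   [Dia-rule on 10: fresh world w, vRw]
16. p, w   [neg-Dia-rule on 14 via vRw]
Accessibility: uRu, uRv, vRu, vRv, vRw, wRv, wRw
Branch closes: p and not p both at w.
Every branch of the negation's tableau closes; the branch above is one of them.

Yes, valid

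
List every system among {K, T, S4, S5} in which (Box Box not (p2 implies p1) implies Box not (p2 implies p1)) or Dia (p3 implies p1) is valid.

T, S4, S5

T-tableau for the negation not ((Box Box not (p2 implies p1) implies Box not (p2 implies p1)) or Dia (p3 implies p1)):
1. not ((Box Box not (p2 implies p1) implies Box not (p2 implies p1)) or Dia (p3 implies p1)), 0
2. not (Box Box not (p2 implies p1) implies Box not (p2 implies p1)), 0
3. not Dia (p3 implies p1), 0
4. Box Box not (p2 implies p1), 0
5. not Box not (p2 implies p1), 0
6. not (p3 implies p1), 0
7. p3, 0
8. not p1, 0
9. Box not (p2 implies p1), 0
10. not (p2 implies p1), 0
11. p2, 0
12. p2 implies p1, 1
13. not (p3 implies p1), 1
14. p3, 1
15. not p1, 1
16. Box not (p2 implies p1), 1
17. not (p2 implies p1), 1
18. p2, 1
19. p1, 1
Accessibility: 0R0, 0R1, 1R1
Branch closes: p1 and not p1 both at 1.
Every branch closes (one shown): valid in T, hence also in S4, S5 (every theorem of T is a theorem of S4 and S5).
K-tableau for the negation not ((Box Box not (p2 implies p1) implies Box not (p2 implies p1)) or Dia (p3 implies p1)):
1. not ((Box Box not (p2 implies p1) implies Box not (p2 implies p1)) or Dia (p3 implies p1)), 0
2. not (Box Box not (p2 implies p1) implies Box not (p2 implies p1)), 0
3. not Dia (p3 implies p1), 0
4. Box Box not (p2 implies p1), 0
5. not Box not (p2 implies p1), 0
6. p2 implies p1, 1
7. not (p3 implies p1), 1
8. p3, 1
9. not p1, 1
10. Box not (p2 implies p1), 1
11. not p2, 1
Accessibility: 0R1
Complete open branch: countermodel on a K-frame, so not valid in K.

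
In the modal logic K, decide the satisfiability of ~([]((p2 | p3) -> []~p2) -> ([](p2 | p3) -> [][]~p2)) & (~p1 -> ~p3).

1. ~([]((p2 | p3) -> []~p2) -> ([](p2 | p3) -> [][]~p2)) & (~p1 -> ~p3), u
2. ~([]((p2 | p3) -> []~p2) -> ([](p2 | p3) -> [][]~p2)), u   [&-rule on 1]
3. ~p1 -> ~p3, u   [&-rule on 1]
4. []((p2 | p3) -> []~p2), u   [~->-rule on 2]
5. ~([](p2 | p3) -> [][]~p2), u   [~->-rule on 2]
6. [](p2 | p3), u   [~->-rule on 5]
7. ~[][]~p2, u   [~->-rule on 5]
8. ~p3, u   [->-rule on 3 (branches; this branch)]
9. ~[]~p2, v   [~[]-rule on 7: fresh world v, uRv]
10. (p2 | p3) -> []~p2, v   [[]-rule on 4 via uRv]
11. p2 | p3, v   [[]-rule on 6 via uRv]
12. []~p2, v   [->-rule on 10 (branches; this branch)]
13. p3, v   [|-rule on 11 (branches; this branch)]
14. p2, w   [~[]-rule on 9: fresh world w, vRw]
15. ~p2, w   [[]-rule on 12 via vRw]
Accessibility: uRv, vRw
Branch closes: p2 and ~p2 both at w.
Every branch closes; the branch above is one of them.

Unsatisfiable (every branch closes)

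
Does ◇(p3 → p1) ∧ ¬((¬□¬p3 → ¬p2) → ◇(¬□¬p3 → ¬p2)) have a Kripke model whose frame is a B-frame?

1. ◇(p3 → p1) ∧ ¬((¬□¬p3 → ¬p2) → ◇(¬□¬p3 → ¬p2)), u
2. ◇(p3 → p1), u   [∧-rule on 1]
3. ¬((¬□¬p3 → ¬p2) → ◇(¬□¬p3 → ¬p2)), u   [∧-rule on 1]
4. ¬□¬p3 → ¬p2, u   [¬→-rule on 3]
5. ¬◇(¬□¬p3 → ¬p2), u   [¬→-rule on 3]
6. ¬(¬□¬p3 → ¬p2), u   [¬◇-rule on 5 via uRu]
7. ¬□¬p3, u   [¬→-rule on 6]
8. p2, u   [¬→-rule on 6]
9. □¬p3, u   [→-rule on 4 (branches; this branch)]
10. ¬p3, u   [□-rule on 9 via uRu]
11. p3 → p1, v   [◇-rule on 2: fresh world v, uRv]
12. ¬(¬□¬p3 → ¬p2), v   [¬◇-rule on 5 via uRv]
13. ¬□¬p3, v   [¬→-rule on 12]
14. p2, v   [¬→-rule on 12]
15. ¬p3, v   [□-rule on 9 via uRv]
16. p1, v   [→-rule on 11 (branches; this branch)]
17. p3, w   [¬□-rule on 7: fresh world w, uRw]
18. ¬(¬□¬p3 → ¬p2), w   [¬◇-rule on 5 via uRw]
19. ¬□¬p3, w   [¬→-rule on 18]
20. p2, w   [¬→-rule on 18]
21. ¬p3, w   [□-rule on 9 via uRw]
Accessibility: uRu, uRv, uRw, vRu, vRv, wRu, wRw
Branch closes: p3 and ¬p3 both at w.
(One branch shown.) All branches close.

No, unsatisfiable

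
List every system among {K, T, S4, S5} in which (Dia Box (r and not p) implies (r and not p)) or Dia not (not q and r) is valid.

S5-tableau for the negation not ((Dia Box (r and not p) implies (r and not p)) or Dia not (not q and r)):
1. not ((Dia Box (r and not p) implies (r and not p)) or Dia not (not q and r)), w0
2. not (Dia Box (r and not p) implies (r and not p)), w0
3. not Dia not (not q and r), w0
4. Dia Box (r and not p), w0
5. not (r and not p), w0
6. not q and r, w0
7. not q, w0
8. r, w0
9. p, w0
10. Box (r and not p), w1
11. not q and r, w1
12. not q, w1
13. r, w1
14. r and not p, w0
15. not p, w0
Accessibility: w0Rw0, w0Rw1, w1Rw0, w1Rw1
Branch closes: p and not p both at w0.
Every branch closes (one shown): valid in S5.
S4-tableau for the negation not ((Dia Box (r and not p) implies (r and not p)) or Dia not (not q and r)):
1. not ((Dia Box (r and not p) implies (r and not p)) or Dia not (not q and r)), w0
2. not (Dia Box (r and not p) implies (r and not p)), w0
3. not Dia not (not q and r), w0
4. Dia Box (r and not p), w0
5. not (r and not p), w0
6. not q and r, w0
7. not q, w0
8. r, w0
9. p, w0
10. Box (r and not p), w1
11. not q and r, w1
12. not q, w1
13. r, w1
14. r and not p, w1
15. not p, w1
Accessibility: w0Rw0, w0Rw1, w1Rw1
Complete open branch: countermodel on an S4-frame, so not valid in S4, nor in K, T (the same frame is also a K-frame and a T-frame).

S5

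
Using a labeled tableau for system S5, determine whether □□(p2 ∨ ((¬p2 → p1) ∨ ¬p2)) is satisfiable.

Satisfiable

1. □□(p2 ∨ ((¬p2 → p1) ∨ ¬p2)), w0
2. □(p2 ∨ ((¬p2 → p1) ∨ ¬p2)), w0
3. p2 ∨ ((¬p2 → p1) ∨ ¬p2), w0
4. (¬p2 → p1) ∨ ¬p2, w0
5. ¬p2, w0
Accessibility: w0Rw0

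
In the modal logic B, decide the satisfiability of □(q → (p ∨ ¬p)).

1. □(q → (p ∨ ¬p)), 0
2. q → (p ∨ ¬p), 0
3. p ∨ ¬p, 0
4. ¬p, 0
Accessibility: 0R0

Satisfiable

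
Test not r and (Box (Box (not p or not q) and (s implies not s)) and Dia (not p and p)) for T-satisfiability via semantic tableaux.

Unsatisfiable (every branch closes)

1. not r and (Box (Box (not p or not q) and (s implies not s)) and Dia (not p and p)), 0
2. not r, 0
3. Box (Box (not p or not q) and (s implies not s)) and Dia (not p and p), 0
4. Box (Box (not p or not q) and (s implies not s)), 0
5. Dia (not p and p), 0
6. Box (not p or not q) and (s implies not s), 0
7. Box (not p or not q), 0
8. s implies not s, 0
9. not p or not q, 0
10. not s, 0
11. not q, 0
12. not p and p, 1
13. not p, 1
14. p, 1
Accessibility: 0R0, 0R1, 1R1
Branch closes: p and not p both at 1.
(One branch shown.) All branches close.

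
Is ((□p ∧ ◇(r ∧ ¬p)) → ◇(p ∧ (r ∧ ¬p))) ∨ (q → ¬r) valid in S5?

Tableau for the negation ¬(((□p ∧ ◇(r ∧ ¬p)) → ◇(p ∧ (r ∧ ¬p))) ∨ (q → ¬r)):
1. ¬(((□p ∧ ◇(r ∧ ¬p)) → ◇(p ∧ (r ∧ ¬p))) ∨ (q → ¬r)), 0
2. ¬((□p ∧ ◇(r ∧ ¬p)) → ◇(p ∧ (r ∧ ¬p))), 0   [¬∨-rule on 1]
3. ¬(q → ¬r), 0   [¬∨-rule on 1]
4. □p ∧ ◇(r ∧ ¬p), 0   [¬→-rule on 2]
5. ¬◇(p ∧ (r ∧ ¬p)), 0   [¬→-rule on 2]
6. q, 0   [¬→-rule on 3]
7. r, 0   [¬→-rule on 3]
8. □p, 0   [∧-rule on 4]
9. ◇(r ∧ ¬p), 0   [∧-rule on 4]
10. ¬(p ∧ (r ∧ ¬p)), 0   [¬◇-rule on 5 via 0R0]
11. p, 0   [□-rule on 8 via 0R0]
12. ¬(r ∧ ¬p), 0   [¬∧-rule on 10 (branches; this branch)]
13. r ∧ ¬p, 1   [◇-rule on 9: fresh world 1, 0R1]
14. r, 1   [∧-rule on 13]
15. ¬p, 1   [∧-rule on 13]
16. ¬(p ∧ (r ∧ ¬p)), 1   [¬◇-rule on 5 via 0R1]
17. p, 1   [□-rule on 8 via 0R1]
Accessibility: 0R0, 0R1, 1R0, 1R1
Branch closes: p and ¬p both at 1.
Every branch of the negation's tableau closes; the branch above is one of them.

Valid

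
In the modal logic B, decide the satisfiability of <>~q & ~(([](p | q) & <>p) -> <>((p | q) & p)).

Unsatisfiable

1. <>~q & ~(([](p | q) & <>p) -> <>((p | q) & p)), w0
2. <>~q, w0   [&-rule on 1]
3. ~(([](p | q) & <>p) -> <>((p | q) & p)), w0   [&-rule on 1]
4. [](p | q) & <>p, w0   [~->-rule on 3]
5. ~<>((p | q) & p), w0   [~->-rule on 3]
6. [](p | q), w0   [&-rule on 4]
7. <>p, w0   [&-rule on 4]
8. ~((p | q) & p), w0   [~<>-rule on 5 via w0Rw0]
9. p | q, w0   [[]-rule on 6 via w0Rw0]
10. ~p, w0   [~&-rule on 8 (branches; this branch)]
11. q, w0   [|-rule on 9 (branches; this branch)]
12. ~q, w1   [<>-rule on 2: fresh world w1, w0Rw1]
13. ~((p | q) & p), w1   [~<>-rule on 5 via w0Rw1]
14. p | q, w1   [[]-rule on 6 via w0Rw1]
15. ~(p | q), w1   [~&-rule on 13 (branches; this branch)]
16. ~p, w1   [~|-rule on 15]
17. q, w1   [|-rule on 14 (branches; this branch)]
Accessibility: w0Rw0, w0Rw1, w1Rw0, w1Rw1
Branch closes: q and ~q both at w1.
Every branch closes; the branch above is one of them.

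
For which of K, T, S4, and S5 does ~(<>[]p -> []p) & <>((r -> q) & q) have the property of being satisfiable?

S5-tableau for the formula:
1. ~(<>[]p -> []p) & <>((r -> q) & q), w0
2. ~(<>[]p -> []p), w0
3. <>((r -> q) & q), w0
4. <>[]p, w0
5. ~[]p, w0
6. (r -> q) & q, w1
7. r -> q, w1
8. q, w1
9. []p, w2
10. p, w0
11. p, w1
12. p, w2
13. ~p, w3
14. p, w3
Accessibility: w0Rw0, w0Rw1, w0Rw2, w0Rw3, w1Rw0, w1Rw1, w1Rw2, w1Rw3, w2Rw0, w2Rw1, w2Rw2, w2Rw3, w3Rw0, w3Rw1, w3Rw2, w3Rw3
Branch closes: p and ~p both at w3.
Every branch closes (one shown): unsatisfiable in S5.
S4-tableau for the formula:
1. ~(<>[]p -> []p) & <>((r -> q) & q), w0
2. ~(<>[]p -> []p), w0
3. <>((r -> q) & q), w0
4. <>[]p, w0
5. ~[]p, w0
6. (r -> q) & q, w1
7. r -> q, w1
8. q, w1
9. []p, w2
10. p, w2
11. ~p, w3
Accessibility: w0Rw0, w0Rw1, w0Rw2, w0Rw3, w1Rw1, w2Rw2, w3Rw3
Complete open branch: satisfiable in S4, hence also in K, T (this S4-model is also a K-model and a T-model).

K, T, S4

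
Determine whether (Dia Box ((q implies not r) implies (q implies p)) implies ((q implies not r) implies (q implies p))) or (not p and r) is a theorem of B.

Tableau for the negation not ((Dia Box ((q implies not r) implies (q implies p)) implies ((q implies not r) implies (q implies p))) or (not p and r)):
1. not ((Dia Box ((q implies not r) implies (q implies p)) implies ((q implies not r) implies (q implies p))) or (not p and r)), u
2. not (Dia Box ((q implies not r) implies (q implies p)) implies ((q implies not r) implies (q implies p))), u   [neg-or-rule on 1]
3. not (not p and r), u   [neg-or-rule on 1]
4. Dia Box ((q implies not r) implies (q implies p)), u   [neg-implies-rule on 2]
5. not ((q implies not r) implies (q implies p)), u   [neg-implies-rule on 2]
6. q implies not r, u   [neg-implies-rule on 5]
7. not (q implies p), u   [neg-implies-rule on 5]
8. q, u   [neg-implies-rule on 7]
9. not p, u   [neg-implies-rule on 7]
10. not r, u   [neg-and-rule on 3 (branches; this branch)]
11. Box ((q implies not r) implies (q implies p)), v   [Dia-rule on 4: fresh world v, uRv]
12. (q implies not r) implies (q implies p), u   [Box-rule on 11 via vRu]
13. (q implies not r) implies (q implies p), v   [Box-rule on 11 via vRv]
14. q implies p, u   [implies-rule on 12 (branches; this branch)]
15. not (q implies not r), v   [implies-rule on 13 (branches; this branch)]
16. q, v   [neg-implies-rule on 15]
17. r, v   [neg-implies-rule on 15]
18. p, u   [implies-rule on 14 (branches; this branch)]
Accessibility: uRu, uRv, vRu, vRv
Branch closes: p and not p both at u.
Every branch of the negation's tableau closes; the branch above is one of them.

Valid in B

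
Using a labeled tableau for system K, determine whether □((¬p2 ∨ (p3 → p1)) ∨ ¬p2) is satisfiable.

1. □((¬p2 ∨ (p3 → p1)) ∨ ¬p2), w0

Yes, satisfiable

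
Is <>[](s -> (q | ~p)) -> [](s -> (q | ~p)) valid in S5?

Tableau for the negation ~(<>[](s -> (q | ~p)) -> [](s -> (q | ~p))):
1. ~(<>[](s -> (q | ~p)) -> [](s -> (q | ~p))), 0
2. <>[](s -> (q | ~p)), 0
3. ~[](s -> (q | ~p)), 0
4. [](s -> (q | ~p)), 1
5. s -> (q | ~p), 0
6. s -> (q | ~p), 1
7. q | ~p, 0
8. q | ~p, 1
9. ~p, 0
10. ~p, 1
11. ~(s -> (q | ~p)), 2
12. s, 2
13. ~(q | ~p), 2
14. ~q, 2
15. p, 2
16. s -> (q | ~p), 2
17. q | ~p, 2
18. ~p, 2
Accessibility: 0R0, 0R1, 0R2, 1R0, 1R1, 1R2, 2R0, 2R1, 2R2
Branch closes: p and ~p both at 2.
Every branch of the negation's tableau closes; the branch above is one of them.

Valid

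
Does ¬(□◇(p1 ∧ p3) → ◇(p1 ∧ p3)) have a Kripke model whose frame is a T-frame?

1. ¬(□◇(p1 ∧ p3) → ◇(p1 ∧ p3)), 0
2. □◇(p1 ∧ p3), 0
3. ¬◇(p1 ∧ p3), 0
4. ◇(p1 ∧ p3), 0
5. ¬(p1 ∧ p3), 0
6. ¬p3, 0
7. p1 ∧ p3, 1
8. p1, 1
9. p3, 1
10. ◇(p1 ∧ p3), 1
11. ¬(p1 ∧ p3), 1
12. ¬p3, 1
Accessibility: 0R0, 0R1, 1R1
Branch closes: p3 and ¬p3 both at 1.
Every branch closes; the branch above is one of them.

Unsatisfiable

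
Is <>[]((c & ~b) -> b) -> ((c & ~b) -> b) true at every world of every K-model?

Invalid (countermodel exists)

Tableau for the negation ~(<>[]((c & ~b) -> b) -> ((c & ~b) -> b)):
1. ~(<>[]((c & ~b) -> b) -> ((c & ~b) -> b)), 0
2. <>[]((c & ~b) -> b), 0
3. ~((c & ~b) -> b), 0
4. c & ~b, 0
5. ~b, 0
6. c, 0
7. []((c & ~b) -> b), 1
Accessibility: 0R1
The negation has an open branch (countermodel exists).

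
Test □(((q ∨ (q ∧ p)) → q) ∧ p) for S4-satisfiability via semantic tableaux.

1. □(((q ∨ (q ∧ p)) → q) ∧ p), u
2. ((q ∨ (q ∧ p)) → q) ∧ p, u
3. (q ∨ (q ∧ p)) → q, u
4. p, u
5. q, u
Accessibility: uRu

Satisfiable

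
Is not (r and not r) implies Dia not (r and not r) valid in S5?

Tableau for the negation not (not (r and not r) implies Dia not (r and not r)):
1. not (not (r and not r) implies Dia not (r and not r)), u
2. not (r and not r), u
3. not Dia not (r and not r), u
4. r and not r, u
5. r, u
6. not r, u
Accessibility: uRu
Branch closes: r and not r both at u.
Every branch of the negation's tableau closes; the branch above is one of them.

Yes, valid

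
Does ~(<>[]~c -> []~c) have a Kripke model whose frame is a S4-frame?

1. ~(<>[]~c -> []~c), u
2. <>[]~c, u
3. ~[]~c, u
4. []~c, v
5. ~c, v
6. c, w
Accessibility: uRu, uRv, uRw, vRv, wRw

Yes, satisfiable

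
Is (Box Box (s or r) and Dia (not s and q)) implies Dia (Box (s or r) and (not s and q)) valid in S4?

Tableau for the negation not ((Box Box (s or r) and Dia (not s and q)) implies Dia (Box (s or r) and (not s and q))):
1. not ((Box Box (s or r) and Dia (not s and q)) implies Dia (Box (s or r) and (not s and q))), 0
2. Box Box (s or r) and Dia (not s and q), 0   [neg-implies-rule on 1]
3. not Dia (Box (s or r) and (not s and q)), 0   [neg-implies-rule on 1]
4. Box Box (s or r), 0   [and-rule on 2]
5. Dia (not s and q), 0   [and-rule on 2]
6. not (Box (s or r) and (not s and q)), 0   [neg-Dia-rule on 3 via 0R0]
7. Box (s or r), 0   [Box-rule on 4 via 0R0]
8. s or r, 0   [Box-rule on 7 via 0R0]
9. not (not s and q), 0   [neg-and-rule on 6 (branches; this branch)]
10. r, 0   [or-rule on 8 (branches; this branch)]
11. not q, 0   [neg-and-rule on 9 (branches; this branch)]
12. not s and q, 1   [Dia-rule on 5: fresh world 1, 0R1]
13. not s, 1   [and-rule on 12]
14. q, 1   [and-rule on 12]
15. not (Box (s or r) and (not s and q)), 1   [neg-Dia-rule on 3 via 0R1]
16. Box (s or r), 1   [Box-rule on 4 via 0R1]
17. s or r, 1   [Box-rule on 7 via 0R1]
18. not Box (s or r), 1   [neg-and-rule on 15 (branches; this branch)]
19. r, 1   [or-rule on 17 (branches; this branch)]
20. not (s or r), 2   [neg-Box-rule on 18: fresh world 2, 1R2]
21. not s, 2   [neg-or-rule on 20]
22. not r, 2   [neg-or-rule on 20]
23. not (Box (s or r) and (not s and q)), 2   [neg-Dia-rule on 3 via 0R2]
24. Box (s or r), 2   [Box-rule on 4 via 0R2]
25. s or r, 2   [Box-rule on 7 via 0R2]
26. not (not s and q), 2   [neg-and-rule on 23 (branches; this branch)]
27. r, 2   [or-rule on 25 (branches; this branch)]
Accessibility: 0R0, 0R1, 0R2, 1R1, 1R2, 2R2
Branch closes: r and not r both at 2.
All branches of the negation close; one closing branch shown above.

Valid in S4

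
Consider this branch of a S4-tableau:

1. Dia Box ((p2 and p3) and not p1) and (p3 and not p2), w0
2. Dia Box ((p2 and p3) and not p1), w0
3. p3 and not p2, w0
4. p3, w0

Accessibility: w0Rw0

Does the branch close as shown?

Not closed

No atom appears with both signs at the same world.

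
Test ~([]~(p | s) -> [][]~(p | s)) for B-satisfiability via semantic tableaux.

Yes, satisfiable

1. ~([]~(p | s) -> [][]~(p | s)), 0
2. []~(p | s), 0   [~->-rule on 1]
3. ~[][]~(p | s), 0   [~->-rule on 1]
4. ~(p | s), 0   [[]-rule on 2 via 0R0]
5. ~p, 0   [~|-rule on 4]
6. ~s, 0   [~|-rule on 4]
7. ~[]~(p | s), 1   [~[]-rule on 3: fresh world 1, 0R1]
8. ~(p | s), 1   [[]-rule on 2 via 0R1]
9. ~p, 1   [~|-rule on 8]
10. ~s, 1   [~|-rule on 8]
11. p | s, 2   [~[]-rule on 7: fresh world 2, 1R2]
12. s, 2   [|-rule on 11 (branches; this branch)]
Accessibility: 0R0, 0R1, 1R0, 1R1, 1R2, 2R1, 2R2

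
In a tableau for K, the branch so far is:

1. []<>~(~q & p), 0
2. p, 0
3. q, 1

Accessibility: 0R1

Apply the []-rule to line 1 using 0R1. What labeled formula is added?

<>~(~q & p), 1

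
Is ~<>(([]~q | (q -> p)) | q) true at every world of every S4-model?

Tableau for the negation <>(([]~q | (q -> p)) | q):
1. <>(([]~q | (q -> p)) | q), u
2. ([]~q | (q -> p)) | q, v
3. q, v
Accessibility: uRu, uRv, vRv
The negation has an open branch (countermodel exists).

No, not valid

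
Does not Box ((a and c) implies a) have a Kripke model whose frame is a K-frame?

Unsatisfiable (every branch closes)

1. not Box ((a and c) implies a), w0
2. not ((a and c) implies a), w1
3. a and c, w1
4. not a, w1
5. a, w1
6. c, w1
Accessibility: w0Rw1
Branch closes: a and not a both at w1.
Every branch closes; the branch above is one of them.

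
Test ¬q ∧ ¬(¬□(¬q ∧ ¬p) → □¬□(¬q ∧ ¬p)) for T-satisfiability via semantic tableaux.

1. ¬q ∧ ¬(¬□(¬q ∧ ¬p) → □¬□(¬q ∧ ¬p)), u
2. ¬q, u
3. ¬(¬□(¬q ∧ ¬p) → □¬□(¬q ∧ ¬p)), u
4. ¬□(¬q ∧ ¬p), u
5. ¬□¬□(¬q ∧ ¬p), u
6. ¬(¬q ∧ ¬p), v
7. p, v
8. □(¬q ∧ ¬p), w
9. ¬q ∧ ¬p, w
10. ¬q, w
11. ¬p, w
Accessibility: uRu, uRv, uRw, vRv, wRw

Yes, satisfiable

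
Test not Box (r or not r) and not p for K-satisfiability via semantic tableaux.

Unsatisfiable (every branch closes)

1. not Box (r or not r) and not p, w0
2. not Box (r or not r), w0   [and-rule on 1]
3. not p, w0   [and-rule on 1]
4. not (r or not r), w1   [neg-Box-rule on 2: fresh world w1, w0Rw1]
5. not r, w1   [neg-or-rule on 4]
6. r, w1   [neg-or-rule on 4]
Accessibility: w0Rw1
Branch closes: r and not r both at w1.
Every branch closes; the branch above is one of them.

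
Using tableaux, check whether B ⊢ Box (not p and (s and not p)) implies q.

Tableau for the negation not (Box (not p and (s and not p)) implies q):
1. not (Box (not p and (s and not p)) implies q), w0
2. Box (not p and (s and not p)), w0
3. not q, w0
4. not p and (s and not p), w0
5. not p, w0
6. s and not p, w0
7. s, w0
Accessibility: w0Rw0
The negation has an open branch (countermodel exists).

Invalid (countermodel exists)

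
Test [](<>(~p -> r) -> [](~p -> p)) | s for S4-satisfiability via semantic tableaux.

Satisfiable

1. [](<>(~p -> r) -> [](~p -> p)) | s, 0
2. s, 0   [|-rule on 1 (branches; this branch)]
Accessibility: 0R0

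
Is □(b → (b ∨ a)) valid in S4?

Yes, valid

Tableau for the negation ¬□(b → (b ∨ a)):
1. ¬□(b → (b ∨ a)), 0
2. ¬(b → (b ∨ a)), 1
3. b, 1
4. ¬(b ∨ a), 1
5. ¬b, 1
6. ¬a, 1
Accessibility: 0R0, 0R1, 1R1
Branch closes: b and ¬b both at 1.
Every branch of the negation's tableau closes; the branch above is one of them.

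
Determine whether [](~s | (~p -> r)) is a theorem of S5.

Tableau for the negation ~[](~s | (~p -> r)):
1. ~[](~s | (~p -> r)), 0
2. ~(~s | (~p -> r)), 1
3. s, 1
4. ~(~p -> r), 1
5. ~p, 1
6. ~r, 1
Accessibility: 0R0, 0R1, 1R0, 1R1
The negation has an open branch (countermodel exists).

Not valid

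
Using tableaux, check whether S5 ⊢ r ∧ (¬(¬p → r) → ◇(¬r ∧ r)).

Tableau for the negation ¬(r ∧ (¬(¬p → r) → ◇(¬r ∧ r))):
1. ¬(r ∧ (¬(¬p → r) → ◇(¬r ∧ r))), w0
2. ¬(¬(¬p → r) → ◇(¬r ∧ r)), w0
3. ¬(¬p → r), w0
4. ¬◇(¬r ∧ r), w0
5. ¬p, w0
6. ¬r, w0
7. ¬(¬r ∧ r), w0
Accessibility: w0Rw0
The negation has an open branch (countermodel exists).

Not valid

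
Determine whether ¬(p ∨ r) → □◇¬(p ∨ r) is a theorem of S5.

Tableau for the negation ¬(¬(p ∨ r) → □◇¬(p ∨ r)):
1. ¬(¬(p ∨ r) → □◇¬(p ∨ r)), w0
2. ¬(p ∨ r), w0   [¬→-rule on 1]
3. ¬□◇¬(p ∨ r), w0   [¬→-rule on 1]
4. ¬p, w0   [¬∨-rule on 2]
5. ¬r, w0   [¬∨-rule on 2]
6. ¬◇¬(p ∨ r), w1   [¬□-rule on 3: fresh world w1, w0Rw1]
7. p ∨ r, w0   [¬◇-rule on 6 via w1Rw0]
8. p ∨ r, w1   [¬◇-rule on 6 via w1Rw1]
9. r, w0   [∨-rule on 7 (branches; this branch)]
Accessibility: w0Rw0, w0Rw1, w1Rw0, w1Rw1
Branch closes: r and ¬r both at w0.
Every branch of the negation's tableau closes; the branch above is one of them.

Valid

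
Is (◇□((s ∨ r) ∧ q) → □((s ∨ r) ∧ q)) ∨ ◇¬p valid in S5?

Valid

Tableau for the negation ¬((◇□((s ∨ r) ∧ q) → □((s ∨ r) ∧ q)) ∨ ◇¬p):
1. ¬((◇□((s ∨ r) ∧ q) → □((s ∨ r) ∧ q)) ∨ ◇¬p), w0
2. ¬(◇□((s ∨ r) ∧ q) → □((s ∨ r) ∧ q)), w0
3. ¬◇¬p, w0
4. ◇□((s ∨ r) ∧ q), w0
5. ¬□((s ∨ r) ∧ q), w0
6. p, w0
7. □((s ∨ r) ∧ q), w1
8. p, w1
9. (s ∨ r) ∧ q, w0
10. s ∨ r, w0
11. q, w0
12. (s ∨ r) ∧ q, w1
13. s ∨ r, w1
14. q, w1
15. r, w0
16. r, w1
17. ¬((s ∨ r) ∧ q), w2
18. p, w2
19. (s ∨ r) ∧ q, w2
20. s ∨ r, w2
21. q, w2
22. ¬(s ∨ r), w2
23. ¬s, w2
24. ¬r, w2
25. r, w2
Accessibility: w0Rw0, w0Rw1, w0Rw2, w1Rw0, w1Rw1, w1Rw2, w2Rw0, w2Rw1, w2Rw2
Branch closes: r and ¬r both at w2.
Every branch of the negation's tableau closes; the branch above is one of them.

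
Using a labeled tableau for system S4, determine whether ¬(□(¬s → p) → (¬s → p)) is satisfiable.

Unsatisfiable

1. ¬(□(¬s → p) → (¬s → p)), u
2. □(¬s → p), u
3. ¬(¬s → p), u
4. ¬s, u
5. ¬p, u
6. ¬s → p, u
7. p, u
Accessibility: uRu
Branch closes: p and ¬p both at u.
(One branch shown.) All branches close.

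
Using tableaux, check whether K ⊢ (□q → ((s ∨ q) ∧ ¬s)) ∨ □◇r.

Tableau for the negation ¬((□q → ((s ∨ q) ∧ ¬s)) ∨ □◇r):
1. ¬((□q → ((s ∨ q) ∧ ¬s)) ∨ □◇r), w0
2. ¬(□q → ((s ∨ q) ∧ ¬s)), w0   [¬∨-rule on 1]
3. ¬□◇r, w0   [¬∨-rule on 1]
4. □q, w0   [¬→-rule on 2]
5. ¬((s ∨ q) ∧ ¬s), w0   [¬→-rule on 2]
6. s, w0   [¬∧-rule on 5 (branches; this branch)]
7. ¬◇r, w1   [¬□-rule on 3: fresh world w1, w0Rw1]
8. q, w1   [□-rule on 4 via w0Rw1]
Accessibility: w0Rw1
The negation has an open branch (countermodel exists).

No, not valid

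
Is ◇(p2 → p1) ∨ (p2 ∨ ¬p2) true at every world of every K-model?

Tableau for the negation ¬(◇(p2 → p1) ∨ (p2 ∨ ¬p2)):
1. ¬(◇(p2 → p1) ∨ (p2 ∨ ¬p2)), 0
2. ¬◇(p2 → p1), 0
3. ¬(p2 ∨ ¬p2), 0
4. ¬p2, 0
5. p2, 0
Branch closes: p2 and ¬p2 both at 0.
All branches of the negation close; one closing branch shown above.

Yes, valid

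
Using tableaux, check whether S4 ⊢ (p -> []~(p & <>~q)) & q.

Tableau for the negation ~((p -> []~(p & <>~q)) & q):
1. ~((p -> []~(p & <>~q)) & q), w0
2. ~q, w0
Accessibility: w0Rw0
The negation has an open branch (countermodel exists).

Invalid (countermodel exists)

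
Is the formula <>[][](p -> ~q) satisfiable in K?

1. <>[][](p -> ~q), w0
2. [][](p -> ~q), w1   [<>-rule on 1: fresh world w1, w0Rw1]
Accessibility: w0Rw1

Yes, satisfiable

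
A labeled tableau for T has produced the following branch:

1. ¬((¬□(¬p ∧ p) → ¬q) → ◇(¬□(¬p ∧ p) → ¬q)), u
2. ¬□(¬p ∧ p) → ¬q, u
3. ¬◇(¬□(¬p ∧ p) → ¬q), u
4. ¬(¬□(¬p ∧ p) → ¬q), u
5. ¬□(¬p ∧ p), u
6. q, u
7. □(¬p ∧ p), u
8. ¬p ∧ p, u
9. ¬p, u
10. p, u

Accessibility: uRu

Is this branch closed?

Both p and ¬p appear at u.

Closed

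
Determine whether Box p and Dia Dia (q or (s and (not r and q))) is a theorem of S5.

Tableau for the negation not (Box p and Dia Dia (q or (s and (not r and q)))):
1. not (Box p and Dia Dia (q or (s and (not r and q)))), 0
2. not Dia Dia (q or (s and (not r and q))), 0
3. not Dia (q or (s and (not r and q))), 0
4. not (q or (s and (not r and q))), 0
5. not q, 0
6. not (s and (not r and q)), 0
7. not (not r and q), 0
Accessibility: 0R0
The negation has an open branch (countermodel exists).

No, not valid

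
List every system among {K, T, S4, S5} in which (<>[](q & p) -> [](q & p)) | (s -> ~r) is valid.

S4-tableau for the negation ~((<>[](q & p) -> [](q & p)) | (s -> ~r)):
1. ~((<>[](q & p) -> [](q & p)) | (s -> ~r)), u
2. ~(<>[](q & p) -> [](q & p)), u
3. ~(s -> ~r), u
4. <>[](q & p), u
5. ~[](q & p), u
6. s, u
7. r, u
8. [](q & p), v
9. q & p, v
10. q, v
11. p, v
12. ~(q & p), w
13. ~p, w
Accessibility: uRu, uRv, uRw, vRv, wRw
Complete open branch: countermodel on an S4-frame, so not valid in S4, nor in K, T (the same frame is also a K-frame and a T-frame).
S5-tableau for the negation ~((<>[](q & p) -> [](q & p)) | (s -> ~r)):
1. ~((<>[](q & p) -> [](q & p)) | (s -> ~r)), u
2. ~(<>[](q & p) -> [](q & p)), u
3. ~(s -> ~r), u
4. <>[](q & p), u
5. ~[](q & p), u
6. s, u
7. r, u
8. [](q & p), v
9. q & p, u
10. q, u
11. p, u
12. q & p, v
13. q, v
14. p, v
15. ~(q & p), w
16. q & p, w
17. q, w
18. p, w
19. ~p, w
Accessibility: uRu, uRv, uRw, vRu, vRv, vRw, wRu, wRv, wRw
Branch closes: p and ~p both at w.
Every branch closes (one shown): valid in S5.

S5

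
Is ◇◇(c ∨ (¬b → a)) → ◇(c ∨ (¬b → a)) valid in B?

Not valid

Tableau for the negation ¬(◇◇(c ∨ (¬b → a)) → ◇(c ∨ (¬b → a))):
1. ¬(◇◇(c ∨ (¬b → a)) → ◇(c ∨ (¬b → a))), 0
2. ◇◇(c ∨ (¬b → a)), 0
3. ¬◇(c ∨ (¬b → a)), 0
4. ¬(c ∨ (¬b → a)), 0
5. ¬c, 0
6. ¬(¬b → a), 0
7. ¬b, 0
8. ¬a, 0
9. ◇(c ∨ (¬b → a)), 1
10. ¬(c ∨ (¬b → a)), 1
11. ¬c, 1
12. ¬(¬b → a), 1
13. ¬b, 1
14. ¬a, 1
15. c ∨ (¬b → a), 2
16. ¬b → a, 2
17. a, 2
Accessibility: 0R0, 0R1, 1R0, 1R1, 1R2, 2R1, 2R2
The negation has an open branch (countermodel exists).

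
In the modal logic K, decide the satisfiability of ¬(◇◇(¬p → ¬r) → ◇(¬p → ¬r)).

1. ¬(◇◇(¬p → ¬r) → ◇(¬p → ¬r)), w0
2. ◇◇(¬p → ¬r), w0   [¬→-rule on 1]
3. ¬◇(¬p → ¬r), w0   [¬→-rule on 1]
4. ◇(¬p → ¬r), w1   [◇-rule on 2: fresh world w1, w0Rw1]
5. ¬(¬p → ¬r), w1   [¬◇-rule on 3 via w0Rw1]
6. ¬p, w1   [¬→-rule on 5]
7. r, w1   [¬→-rule on 5]
8. ¬p → ¬r, w2   [◇-rule on 4: fresh world w2, w1Rw2]
9. ¬r, w2   [→-rule on 8 (branches; this branch)]
Accessibility: w0Rw1, w1Rw2

Yes, satisfiable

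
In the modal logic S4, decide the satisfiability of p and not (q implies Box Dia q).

Satisfiable (open branch found)

1. p and not (q implies Box Dia q), 0
2. p, 0
3. not (q implies Box Dia q), 0
4. q, 0
5. not Box Dia q, 0
6. not Dia q, 1
7. not q, 1
Accessibility: 0R0, 0R1, 1R1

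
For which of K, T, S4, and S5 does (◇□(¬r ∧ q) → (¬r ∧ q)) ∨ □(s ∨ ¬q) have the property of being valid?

S5

S5-tableau for the negation ¬((◇□(¬r ∧ q) → (¬r ∧ q)) ∨ □(s ∨ ¬q)):
1. ¬((◇□(¬r ∧ q) → (¬r ∧ q)) ∨ □(s ∨ ¬q)), 0
2. ¬(◇□(¬r ∧ q) → (¬r ∧ q)), 0
3. ¬□(s ∨ ¬q), 0
4. ◇□(¬r ∧ q), 0
5. ¬(¬r ∧ q), 0
6. ¬q, 0
7. ¬(s ∨ ¬q), 1
8. ¬s, 1
9. q, 1
10. □(¬r ∧ q), 2
11. ¬r ∧ q, 0
12. ¬r, 0
13. q, 0
Accessibility: 0R0, 0R1, 0R2, 1R0, 1R1, 1R2, 2R0, 2R1, 2R2
Branch closes: q and ¬q both at 0.
Every branch closes (one shown): valid in S5.
S4-tableau for the negation ¬((◇□(¬r ∧ q) → (¬r ∧ q)) ∨ □(s ∨ ¬q)):
1. ¬((◇□(¬r ∧ q) → (¬r ∧ q)) ∨ □(s ∨ ¬q)), 0
2. ¬(◇□(¬r ∧ q) → (¬r ∧ q)), 0
3. ¬□(s ∨ ¬q), 0
4. ◇□(¬r ∧ q), 0
5. ¬(¬r ∧ q), 0
6. ¬q, 0
7. ¬(s ∨ ¬q), 1
8. ¬s, 1
9. q, 1
10. □(¬r ∧ q), 2
11. ¬r ∧ q, 2
12. ¬r, 2
13. q, 2
Accessibility: 0R0, 0R1, 0R2, 1R1, 2R2
Complete open branch: countermodel on an S4-frame, so not valid in S4, nor in K, T (the same frame is also a K-frame and a T-frame).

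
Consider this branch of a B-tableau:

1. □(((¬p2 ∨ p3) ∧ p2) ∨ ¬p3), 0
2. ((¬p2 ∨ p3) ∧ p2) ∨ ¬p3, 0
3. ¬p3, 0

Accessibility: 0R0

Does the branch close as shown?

Not closed

No atom appears with both signs at the same world.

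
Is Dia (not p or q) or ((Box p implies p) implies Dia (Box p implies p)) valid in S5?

Valid

Tableau for the negation not (Dia (not p or q) or ((Box p implies p) implies Dia (Box p implies p))):
1. not (Dia (not p or q) or ((Box p implies p) implies Dia (Box p implies p))), 0
2. not Dia (not p or q), 0
3. not ((Box p implies p) implies Dia (Box p implies p)), 0
4. Box p implies p, 0
5. not Dia (Box p implies p), 0
6. not (not p or q), 0
7. p, 0
8. not q, 0
9. not (Box p implies p), 0
10. Box p, 0
11. not p, 0
Accessibility: 0R0
Branch closes: p and not p both at 0.
All branches of the negation close; one closing branch shown above.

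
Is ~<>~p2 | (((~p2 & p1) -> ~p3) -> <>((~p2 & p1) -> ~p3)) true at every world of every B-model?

Tableau for the negation ~(~<>~p2 | (((~p2 & p1) -> ~p3) -> <>((~p2 & p1) -> ~p3))):
1. ~(~<>~p2 | (((~p2 & p1) -> ~p3) -> <>((~p2 & p1) -> ~p3))), w0
2. <>~p2, w0   [~|-rule on 1]
3. ~(((~p2 & p1) -> ~p3) -> <>((~p2 & p1) -> ~p3)), w0   [~|-rule on 1]
4. (~p2 & p1) -> ~p3, w0   [~->-rule on 3]
5. ~<>((~p2 & p1) -> ~p3), w0   [~->-rule on 3]
6. ~((~p2 & p1) -> ~p3), w0   [~<>-rule on 5 via w0Rw0]
7. ~p2 & p1, w0   [~->-rule on 6]
8. p3, w0   [~->-rule on 6]
9. ~p2, w0   [&-rule on 7]
10. p1, w0   [&-rule on 7]
11. ~(~p2 & p1), w0   [->-rule on 4 (branches; this branch)]
12. ~p1, w0   [~&-rule on 11 (branches; this branch)]
Accessibility: w0Rw0
Branch closes: p1 and ~p1 both at w0.
All branches of the negation close; one closing branch shown above.

Valid in B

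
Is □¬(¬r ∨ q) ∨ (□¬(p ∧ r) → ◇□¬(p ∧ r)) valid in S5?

Valid in S5

Tableau for the negation ¬(□¬(¬r ∨ q) ∨ (□¬(p ∧ r) → ◇□¬(p ∧ r))):
1. ¬(□¬(¬r ∨ q) ∨ (□¬(p ∧ r) → ◇□¬(p ∧ r))), u
2. ¬□¬(¬r ∨ q), u
3. ¬(□¬(p ∧ r) → ◇□¬(p ∧ r)), u
4. □¬(p ∧ r), u
5. ¬◇□¬(p ∧ r), u
6. ¬(p ∧ r), u
7. ¬□¬(p ∧ r), u
8. ¬r, u
9. ¬r ∨ q, v
10. ¬(p ∧ r), v
11. ¬□¬(p ∧ r), v
12. q, v
13. ¬r, v
14. p ∧ r, w
15. p, w
16. r, w
17. ¬(p ∧ r), w
18. ¬□¬(p ∧ r), w
19. ¬r, w
Accessibility: uRu, uRv, uRw, vRu, vRv, vRw, wRu, wRv, wRw
Branch closes: r and ¬r both at w.
All branches of the negation close; one closing branch shown above.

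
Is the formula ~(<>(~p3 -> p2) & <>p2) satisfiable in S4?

Yes, satisfiable

1. ~(<>(~p3 -> p2) & <>p2), 0
2. ~<>p2, 0
3. ~p2, 0
Accessibility: 0R0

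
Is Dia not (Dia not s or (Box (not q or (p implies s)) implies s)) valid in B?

Tableau for the negation not Dia not (Dia not s or (Box (not q or (p implies s)) implies s)):
1. not Dia not (Dia not s or (Box (not q or (p implies s)) implies s)), 0
2. Dia not s or (Box (not q or (p implies s)) implies s), 0
3. Box (not q or (p implies s)) implies s, 0
4. s, 0
Accessibility: 0R0
The negation has an open branch (countermodel exists).

No, not valid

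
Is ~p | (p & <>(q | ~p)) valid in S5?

Tableau for the negation ~(~p | (p & <>(q | ~p))):
1. ~(~p | (p & <>(q | ~p))), u
2. p, u
3. ~(p & <>(q | ~p)), u
4. ~<>(q | ~p), u
5. ~(q | ~p), u
6. ~q, u
Accessibility: uRu
The negation has an open branch (countermodel exists).

Not valid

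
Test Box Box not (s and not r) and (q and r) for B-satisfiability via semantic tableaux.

1. Box Box not (s and not r) and (q and r), 0
2. Box Box not (s and not r), 0   [and-rule on 1]
3. q and r, 0   [and-rule on 1]
4. q, 0   [and-rule on 3]
5. r, 0   [and-rule on 3]
6. Box not (s and not r), 0   [Box-rule on 2 via 0R0]
7. not (s and not r), 0   [Box-rule on 6 via 0R0]
Accessibility: 0R0

Yes, satisfiable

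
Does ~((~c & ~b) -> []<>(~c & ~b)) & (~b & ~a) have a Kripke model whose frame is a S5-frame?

1. ~((~c & ~b) -> []<>(~c & ~b)) & (~b & ~a), u
2. ~((~c & ~b) -> []<>(~c & ~b)), u
3. ~b & ~a, u
4. ~c & ~b, u
5. ~[]<>(~c & ~b), u
6. ~b, u
7. ~a, u
8. ~c, u
9. ~<>(~c & ~b), v
10. ~(~c & ~b), u
11. ~(~c & ~b), v
12. b, u
Accessibility: uRu, uRv, vRu, vRv
Branch closes: b and ~b both at u.
(One branch shown.) All branches close.

No, unsatisfiable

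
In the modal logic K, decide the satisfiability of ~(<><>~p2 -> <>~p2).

Yes, satisfiable

1. ~(<><>~p2 -> <>~p2), 0
2. <><>~p2, 0
3. ~<>~p2, 0
4. <>~p2, 1
5. p2, 1
6. ~p2, 2
Accessibility: 0R1, 1R2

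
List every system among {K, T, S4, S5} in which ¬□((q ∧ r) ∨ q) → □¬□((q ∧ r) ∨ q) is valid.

S5

S5-tableau for the negation ¬(¬□((q ∧ r) ∨ q) → □¬□((q ∧ r) ∨ q)):
1. ¬(¬□((q ∧ r) ∨ q) → □¬□((q ∧ r) ∨ q)), w0
2. ¬□((q ∧ r) ∨ q), w0   [¬→-rule on 1]
3. ¬□¬□((q ∧ r) ∨ q), w0   [¬→-rule on 1]
4. ¬((q ∧ r) ∨ q), w1   [¬□-rule on 2: fresh world w1, w0Rw1]
5. ¬(q ∧ r), w1   [¬∨-rule on 4]
6. ¬q, w1   [¬∨-rule on 4]
7. ¬r, w1   [¬∧-rule on 5 (branches; this branch)]
8. □((q ∧ r) ∨ q), w2   [¬□-rule on 3: fresh world w2, w0Rw2]
9. (q ∧ r) ∨ q, w0   [□-rule on 8 via w2Rw0]
10. (q ∧ r) ∨ q, w1   [□-rule on 8 via w2Rw1]
11. (q ∧ r) ∨ q, w2   [□-rule on 8 via w2Rw2]
12. q ∧ r, w0   [∨-rule on 9 (branches; this branch)]
13. q, w0   [∧-rule on 12]
14. r, w0   [∧-rule on 12]
15. q ∧ r, w1   [∨-rule on 10 (branches; this branch)]
16. q, w1   [∧-rule on 15]
17. r, w1   [∧-rule on 15]
Accessibility: w0Rw0, w0Rw1, w0Rw2, w1Rw0, w1Rw1, w1Rw2, w2Rw0, w2Rw1, w2Rw2
Branch closes: q and ¬q both at w1.
Every branch closes (one shown): valid in S5.
S4-tableau for the negation ¬(¬□((q ∧ r) ∨ q) → □¬□((q ∧ r) ∨ q)):
1. ¬(¬□((q ∧ r) ∨ q) → □¬□((q ∧ r) ∨ q)), w0
2. ¬□((q ∧ r) ∨ q), w0   [¬→-rule on 1]
3. ¬□¬□((q ∧ r) ∨ q), w0   [¬→-rule on 1]
4. ¬((q ∧ r) ∨ q), w1   [¬□-rule on 2: fresh world w1, w0Rw1]
5. ¬(q ∧ r), w1   [¬∨-rule on 4]
6. ¬q, w1   [¬∨-rule on 4]
7. ¬r, w1   [¬∧-rule on 5 (branches; this branch)]
8. □((q ∧ r) ∨ q), w2   [¬□-rule on 3: fresh world w2, w0Rw2]
9. (q ∧ r) ∨ q, w2   [□-rule on 8 via w2Rw2]
10. q, w2   [∨-rule on 9 (branches; this branch)]
Accessibility: w0Rw0, w0Rw1, w0Rw2, w1Rw1, w2Rw2
Complete open branch: countermodel on an S4-frame, so not valid in S4, nor in K, T (the same frame is also a K-frame and a T-frame).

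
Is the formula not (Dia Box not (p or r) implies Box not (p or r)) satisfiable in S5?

1. not (Dia Box not (p or r) implies Box not (p or r)), u
2. Dia Box not (p or r), u
3. not Box not (p or r), u
4. Box not (p or r), v
5. not (p or r), u
6. not p, u
7. not r, u
8. not (p or r), v
9. not p, v
10. not r, v
11. p or r, w
12. not (p or r), w
13. not p, w
14. not r, w
15. r, w
Accessibility: uRu, uRv, uRw, vRu, vRv, vRw, wRu, wRv, wRw
Branch closes: r and not r both at w.
(One branch shown.) All branches close.

No, unsatisfiable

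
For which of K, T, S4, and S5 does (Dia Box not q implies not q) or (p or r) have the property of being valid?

S4-tableau for the negation not ((Dia Box not q implies not q) or (p or r)):
1. not ((Dia Box not q implies not q) or (p or r)), 0
2. not (Dia Box not q implies not q), 0   [neg-or-rule on 1]
3. not (p or r), 0   [neg-or-rule on 1]
4. Dia Box not q, 0   [neg-implies-rule on 2]
5. q, 0   [neg-implies-rule on 2]
6. not p, 0   [neg-or-rule on 3]
7. not r, 0   [neg-or-rule on 3]
8. Box not q, 1   [Dia-rule on 4: fresh world 1, 0R1]
9. not q, 1   [Box-rule on 8 via 1R1]
Accessibility: 0R0, 0R1, 1R1
Complete open branch: countermodel on an S4-frame, so not valid in S4, nor in K, T (the same frame is also a K-frame and a T-frame).
S5-tableau for the negation not ((Dia Box not q implies not q) or (p or r)):
1. not ((Dia Box not q implies not q) or (p or r)), 0
2. not (Dia Box not q implies not q), 0   [neg-or-rule on 1]
3. not (p or r), 0   [neg-or-rule on 1]
4. Dia Box not q, 0   [neg-implies-rule on 2]
5. q, 0   [neg-implies-rule on 2]
6. not p, 0   [neg-or-rule on 3]
7. not r, 0   [neg-or-rule on 3]
8. Box not q, 1   [Dia-rule on 4: fresh world 1, 0R1]
9. not q, 0   [Box-rule on 8 via 1R0]
Accessibility: 0R0, 0R1, 1R0, 1R1
Branch closes: q and not q both at 0.
Every branch closes (one shown): valid in S5.

S5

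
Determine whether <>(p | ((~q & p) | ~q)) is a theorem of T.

Tableau for the negation ~<>(p | ((~q & p) | ~q)):
1. ~<>(p | ((~q & p) | ~q)), u
2. ~(p | ((~q & p) | ~q)), u
3. ~p, u
4. ~((~q & p) | ~q), u
5. ~(~q & p), u
6. q, u
Accessibility: uRu
The negation has an open branch (countermodel exists).

Invalid (countermodel exists)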